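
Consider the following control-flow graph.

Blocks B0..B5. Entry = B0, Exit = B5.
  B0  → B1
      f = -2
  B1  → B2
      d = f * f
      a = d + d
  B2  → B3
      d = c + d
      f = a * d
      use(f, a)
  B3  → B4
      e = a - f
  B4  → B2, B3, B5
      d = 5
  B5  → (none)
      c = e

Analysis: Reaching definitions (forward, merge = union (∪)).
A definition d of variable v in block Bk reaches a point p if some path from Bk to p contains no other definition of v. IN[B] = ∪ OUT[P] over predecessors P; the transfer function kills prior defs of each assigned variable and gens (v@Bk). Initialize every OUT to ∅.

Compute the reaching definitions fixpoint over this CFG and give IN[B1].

Fixpoint table:
  B0: | IN={} | OUT={f@B0}
  B1: | IN={f@B0} | OUT={a@B1, d@B1, f@B0}
  B2: | IN={a@B1, d@B1, d@B4, e@B3, f@B0, f@B2} | OUT={a@B1, d@B2, e@B3, f@B2}
  B3: | IN={a@B1, d@B2, d@B4, e@B3, f@B2} | OUT={a@B1, d@B2, d@B4, e@B3, f@B2}
  B4: | IN={a@B1, d@B2, d@B4, e@B3, f@B2} | OUT={a@B1, d@B4, e@B3, f@B2}
  B5: | IN={a@B1, d@B4, e@B3, f@B2} | OUT={a@B1, c@B5, d@B4, e@B3, f@B2}

Merge at B1: IN[B1] = OUT[B0] = {f@B0}

Answer: {f@B0}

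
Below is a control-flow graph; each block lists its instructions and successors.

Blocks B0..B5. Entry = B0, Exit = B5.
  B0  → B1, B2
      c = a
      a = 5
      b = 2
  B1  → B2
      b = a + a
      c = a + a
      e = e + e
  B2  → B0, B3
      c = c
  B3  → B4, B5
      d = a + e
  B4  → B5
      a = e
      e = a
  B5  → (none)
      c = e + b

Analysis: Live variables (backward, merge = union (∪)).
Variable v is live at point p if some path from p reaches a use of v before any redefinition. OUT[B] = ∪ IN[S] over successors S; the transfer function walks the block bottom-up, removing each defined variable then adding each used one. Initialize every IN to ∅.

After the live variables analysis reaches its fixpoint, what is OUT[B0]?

Per-block solution:
  B0:  IN={a, e}  OUT={a, b, c, e}
  B1:  IN={a, e}  OUT={a, b, c, e}
  B2:  IN={a, b, c, e}  OUT={a, b, e}
  B3:  IN={a, b, e}  OUT={b, e}
  B4:  IN={b, e}  OUT={b, e}
  B5:  IN={b, e}  OUT={}

Merge at B0: OUT[B0] = IN[B1] ⊔ IN[B2] = {a, b, c, e}

Answer: {a, b, c, e}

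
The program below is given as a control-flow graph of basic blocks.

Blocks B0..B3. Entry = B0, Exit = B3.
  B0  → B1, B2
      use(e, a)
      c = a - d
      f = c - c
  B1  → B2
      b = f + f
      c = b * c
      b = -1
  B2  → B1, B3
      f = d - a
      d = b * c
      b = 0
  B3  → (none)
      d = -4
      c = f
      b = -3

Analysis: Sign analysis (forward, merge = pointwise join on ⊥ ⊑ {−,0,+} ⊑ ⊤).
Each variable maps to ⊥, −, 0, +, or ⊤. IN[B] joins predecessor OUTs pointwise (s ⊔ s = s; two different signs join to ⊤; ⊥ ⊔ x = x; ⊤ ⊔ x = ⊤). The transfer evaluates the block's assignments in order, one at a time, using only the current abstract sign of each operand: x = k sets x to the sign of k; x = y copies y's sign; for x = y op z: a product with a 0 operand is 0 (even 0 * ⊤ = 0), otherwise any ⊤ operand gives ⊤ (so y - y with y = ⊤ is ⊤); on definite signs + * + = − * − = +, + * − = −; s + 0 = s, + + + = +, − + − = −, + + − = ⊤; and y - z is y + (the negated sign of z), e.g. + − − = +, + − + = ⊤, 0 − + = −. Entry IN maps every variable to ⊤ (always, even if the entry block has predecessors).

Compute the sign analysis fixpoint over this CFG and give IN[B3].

Answer: {a: ⊤, b: 0, c: ⊤, d: ⊤, e: ⊤, f: ⊤}

Working:
Fixpoint table:
  B0: | IN=(all ⊤) | OUT=(all ⊤)
  B1: | IN=(all ⊤) | OUT={b:-; rest ⊤}
  B2: | IN=(all ⊤) | OUT={b:0; rest ⊤}
  B3: | IN={b:0; rest ⊤} | OUT={b:-, d:-; rest ⊤}

Merge at B3: IN[B3] = OUT[B2] = {a: ⊤, b: 0, c: ⊤, d: ⊤, e: ⊤, f: ⊤}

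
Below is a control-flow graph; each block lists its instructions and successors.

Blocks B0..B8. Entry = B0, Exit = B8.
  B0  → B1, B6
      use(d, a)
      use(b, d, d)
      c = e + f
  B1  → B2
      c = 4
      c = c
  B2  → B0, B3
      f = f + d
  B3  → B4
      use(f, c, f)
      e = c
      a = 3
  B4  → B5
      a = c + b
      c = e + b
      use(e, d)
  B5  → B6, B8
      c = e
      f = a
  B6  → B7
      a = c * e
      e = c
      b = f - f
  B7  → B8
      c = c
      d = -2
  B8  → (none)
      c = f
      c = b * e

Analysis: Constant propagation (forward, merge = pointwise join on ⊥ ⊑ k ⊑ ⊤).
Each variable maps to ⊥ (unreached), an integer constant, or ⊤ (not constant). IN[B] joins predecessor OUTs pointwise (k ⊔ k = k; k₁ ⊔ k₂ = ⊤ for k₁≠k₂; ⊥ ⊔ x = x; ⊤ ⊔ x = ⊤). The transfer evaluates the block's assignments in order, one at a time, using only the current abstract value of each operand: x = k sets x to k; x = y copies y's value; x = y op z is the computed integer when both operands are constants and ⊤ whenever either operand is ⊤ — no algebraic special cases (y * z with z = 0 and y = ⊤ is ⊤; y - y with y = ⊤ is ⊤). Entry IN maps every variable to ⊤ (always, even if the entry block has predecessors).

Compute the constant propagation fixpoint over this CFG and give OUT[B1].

Per-block solution:
  B0:  IN=(all ⊤)  OUT=(all ⊤)
  B1:  IN=(all ⊤)  OUT={c:4; rest ⊤}
  B2:  IN={c:4; rest ⊤}  OUT={c:4; rest ⊤}
  B3:  IN={c:4; rest ⊤}  OUT={a:3, c:4, e:4; rest ⊤}
  B4:  IN={a:3, c:4, e:4; rest ⊤}  OUT={e:4; rest ⊤}
  B5:  IN={e:4; rest ⊤}  OUT={c:4, e:4; rest ⊤}
  B6:  IN=(all ⊤)  OUT=(all ⊤)
  B7:  IN=(all ⊤)  OUT={d:-2; rest ⊤}
  B8:  IN=(all ⊤)  OUT=(all ⊤)

Merge at B1: IN[B1] = OUT[B0] = {a: ⊤, b: ⊤, c: ⊤, d: ⊤, e: ⊤, f: ⊤}
Applying B1's transfer function to that IN value gives OUT[B1] (row B1 above).

Answer: {a: ⊤, b: ⊤, c: 4, d: ⊤, e: ⊤, f: ⊤}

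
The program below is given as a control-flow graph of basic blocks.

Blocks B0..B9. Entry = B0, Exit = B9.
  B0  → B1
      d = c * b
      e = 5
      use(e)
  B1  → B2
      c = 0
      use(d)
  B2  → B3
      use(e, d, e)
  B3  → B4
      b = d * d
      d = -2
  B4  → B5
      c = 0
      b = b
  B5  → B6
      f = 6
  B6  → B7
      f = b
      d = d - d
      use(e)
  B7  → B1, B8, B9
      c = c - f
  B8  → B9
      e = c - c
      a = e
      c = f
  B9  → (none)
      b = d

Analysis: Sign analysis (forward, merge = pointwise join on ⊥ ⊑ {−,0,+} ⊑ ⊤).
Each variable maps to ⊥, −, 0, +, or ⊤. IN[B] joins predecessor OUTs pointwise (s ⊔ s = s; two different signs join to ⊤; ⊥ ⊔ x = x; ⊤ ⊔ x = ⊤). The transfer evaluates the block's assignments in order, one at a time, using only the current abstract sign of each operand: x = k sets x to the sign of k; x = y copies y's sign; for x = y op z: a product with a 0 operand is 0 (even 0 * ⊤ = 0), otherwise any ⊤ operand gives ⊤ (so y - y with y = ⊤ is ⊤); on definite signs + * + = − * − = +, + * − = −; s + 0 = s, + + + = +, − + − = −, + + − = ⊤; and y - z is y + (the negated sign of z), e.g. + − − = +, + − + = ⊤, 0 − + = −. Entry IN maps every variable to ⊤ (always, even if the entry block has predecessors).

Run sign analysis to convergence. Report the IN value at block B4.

Converged values:
  B0:  IN=(all ⊤)  OUT={e:+; rest ⊤}
  B1:  IN={e:+; rest ⊤}  OUT={c:0, e:+; rest ⊤}
  B2:  IN={c:0, e:+; rest ⊤}  OUT={c:0, e:+; rest ⊤}
  B3:  IN={c:0, e:+; rest ⊤}  OUT={c:0, d:-, e:+; rest ⊤}
  B4:  IN={c:0, d:-, e:+; rest ⊤}  OUT={c:0, d:-, e:+; rest ⊤}
  B5:  IN={c:0, d:-, e:+; rest ⊤}  OUT={c:0, d:-, e:+, f:+; rest ⊤}
  B6:  IN={c:0, d:-, e:+, f:+; rest ⊤}  OUT={c:0, e:+; rest ⊤}
  B7:  IN={c:0, e:+; rest ⊤}  OUT={e:+; rest ⊤}
  B8:  IN={e:+; rest ⊤}  OUT=(all ⊤)
  B9:  IN=(all ⊤)  OUT=(all ⊤)

Merge at B4: IN[B4] = OUT[B3] = {a: ⊤, b: ⊤, c: 0, d: -, e: +, f: ⊤}

Answer: {a: ⊤, b: ⊤, c: 0, d: -, e: +, f: ⊤}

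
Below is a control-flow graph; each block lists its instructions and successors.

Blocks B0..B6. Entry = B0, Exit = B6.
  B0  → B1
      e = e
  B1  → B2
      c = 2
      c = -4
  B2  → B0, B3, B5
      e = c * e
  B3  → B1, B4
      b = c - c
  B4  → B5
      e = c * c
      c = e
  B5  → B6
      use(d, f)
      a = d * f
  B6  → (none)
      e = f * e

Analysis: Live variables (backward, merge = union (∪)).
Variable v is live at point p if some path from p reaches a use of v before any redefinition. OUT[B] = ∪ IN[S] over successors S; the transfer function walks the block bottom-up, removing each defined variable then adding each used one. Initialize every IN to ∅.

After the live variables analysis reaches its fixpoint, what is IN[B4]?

Answer: {c, d, f}

Working:
Per-block solution:
  B0:  IN={d, e, f}  OUT={d, e, f}
  B1:  IN={d, e, f}  OUT={c, d, e, f}
  B2:  IN={c, d, e, f}  OUT={c, d, e, f}
  B3:  IN={c, d, e, f}  OUT={c, d, e, f}
  B4:  IN={c, d, f}  OUT={d, e, f}
  B5:  IN={d, e, f}  OUT={e, f}
  B6:  IN={e, f}  OUT={}

Merge at B4: OUT[B4] = IN[B5] = {d, e, f}
Applying B4's transfer function to that OUT value gives IN[B4] (row B4 above).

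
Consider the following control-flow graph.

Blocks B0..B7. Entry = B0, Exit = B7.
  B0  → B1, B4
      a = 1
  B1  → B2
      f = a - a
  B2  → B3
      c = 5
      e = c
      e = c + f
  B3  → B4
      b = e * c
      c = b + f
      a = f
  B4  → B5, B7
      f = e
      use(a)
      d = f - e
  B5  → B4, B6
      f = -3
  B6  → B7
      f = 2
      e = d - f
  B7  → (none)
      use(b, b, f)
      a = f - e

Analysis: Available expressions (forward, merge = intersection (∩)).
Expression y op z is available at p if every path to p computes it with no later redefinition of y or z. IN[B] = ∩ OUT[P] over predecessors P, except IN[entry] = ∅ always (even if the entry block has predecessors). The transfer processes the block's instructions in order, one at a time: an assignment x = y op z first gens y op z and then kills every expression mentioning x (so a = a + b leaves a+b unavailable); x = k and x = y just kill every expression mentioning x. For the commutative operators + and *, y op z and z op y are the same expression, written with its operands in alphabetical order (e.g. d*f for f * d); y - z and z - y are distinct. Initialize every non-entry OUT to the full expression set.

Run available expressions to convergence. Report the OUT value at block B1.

Fixpoint table:
  B0: | IN={} | OUT={}
  B1: | IN={} | OUT={a-a}
  B2: | IN={a-a} | OUT={a-a, c+f}
  B3: | IN={a-a, c+f} | OUT={b+f}
  B4: | IN={} | OUT={f-e}
  B5: | IN={f-e} | OUT={}
  B6: | IN={} | OUT={d-f}
  B7: | IN={} | OUT={f-e}

Merge at B1: IN[B1] = OUT[B0] = {}
Applying B1's transfer function to that IN value gives OUT[B1] (row B1 above).

Answer: {a-a}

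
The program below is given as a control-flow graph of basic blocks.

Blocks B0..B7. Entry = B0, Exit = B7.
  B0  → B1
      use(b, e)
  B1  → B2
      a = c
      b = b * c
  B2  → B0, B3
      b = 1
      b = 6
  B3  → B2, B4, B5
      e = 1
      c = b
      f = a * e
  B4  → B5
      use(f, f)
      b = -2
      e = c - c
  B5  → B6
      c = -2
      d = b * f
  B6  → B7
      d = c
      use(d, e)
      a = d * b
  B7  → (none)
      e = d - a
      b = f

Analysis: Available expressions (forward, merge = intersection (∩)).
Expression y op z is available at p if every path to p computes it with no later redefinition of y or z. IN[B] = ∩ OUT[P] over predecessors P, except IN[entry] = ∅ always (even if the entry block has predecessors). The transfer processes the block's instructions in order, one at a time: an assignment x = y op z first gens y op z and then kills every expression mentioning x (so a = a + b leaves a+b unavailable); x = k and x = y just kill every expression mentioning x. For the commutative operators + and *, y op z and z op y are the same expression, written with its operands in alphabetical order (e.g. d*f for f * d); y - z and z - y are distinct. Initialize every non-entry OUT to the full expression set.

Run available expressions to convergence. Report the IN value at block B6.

Per-block solution:
  B0:   IN={}   OUT={}
  B1:   IN={}   OUT={}
  B2:   IN={}   OUT={}
  B3:   IN={}   OUT={a*e}
  B4:   IN={a*e}   OUT={c-c}
  B5:   IN={}   OUT={b*f}
  B6:   IN={b*f}   OUT={b*d, b*f}
  B7:   IN={b*d, b*f}   OUT={d-a}

Merge at B6: IN[B6] = OUT[B5] = {b*f}

Answer: {b*f}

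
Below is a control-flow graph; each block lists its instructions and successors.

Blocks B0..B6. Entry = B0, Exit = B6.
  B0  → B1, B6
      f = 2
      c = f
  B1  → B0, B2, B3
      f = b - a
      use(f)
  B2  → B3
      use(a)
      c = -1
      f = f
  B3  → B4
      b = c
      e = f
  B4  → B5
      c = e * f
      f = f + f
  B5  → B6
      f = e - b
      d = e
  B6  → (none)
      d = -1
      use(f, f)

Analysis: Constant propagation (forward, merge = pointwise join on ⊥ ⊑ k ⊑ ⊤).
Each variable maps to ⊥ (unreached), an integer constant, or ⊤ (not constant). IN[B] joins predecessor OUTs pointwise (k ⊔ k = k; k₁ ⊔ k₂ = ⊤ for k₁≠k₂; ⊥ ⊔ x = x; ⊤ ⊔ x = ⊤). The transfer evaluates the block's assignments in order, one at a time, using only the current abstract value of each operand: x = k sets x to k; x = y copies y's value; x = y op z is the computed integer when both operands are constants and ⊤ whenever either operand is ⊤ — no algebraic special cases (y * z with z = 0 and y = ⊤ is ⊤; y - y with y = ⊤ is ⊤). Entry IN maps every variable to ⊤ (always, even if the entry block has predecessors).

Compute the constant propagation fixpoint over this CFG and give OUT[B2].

Answer: {a: ⊤, b: ⊤, c: -1, d: ⊤, e: ⊤, f: ⊤}

Trace:
Per-block solution:
  B0: | IN=(all ⊤) | OUT={c:2, f:2; rest ⊤}
  B1: | IN={c:2, f:2; rest ⊤} | OUT={c:2; rest ⊤}
  B2: | IN={c:2; rest ⊤} | OUT={c:-1; rest ⊤}
  B3: | IN=(all ⊤) | OUT=(all ⊤)
  B4: | IN=(all ⊤) | OUT=(all ⊤)
  B5: | IN=(all ⊤) | OUT=(all ⊤)
  B6: | IN=(all ⊤) | OUT={d:-1; rest ⊤}

Merge at B2: IN[B2] = OUT[B1] = {a: ⊤, b: ⊤, c: 2, d: ⊤, e: ⊤, f: ⊤}
Applying B2's transfer function to that IN value gives OUT[B2] (row B2 above).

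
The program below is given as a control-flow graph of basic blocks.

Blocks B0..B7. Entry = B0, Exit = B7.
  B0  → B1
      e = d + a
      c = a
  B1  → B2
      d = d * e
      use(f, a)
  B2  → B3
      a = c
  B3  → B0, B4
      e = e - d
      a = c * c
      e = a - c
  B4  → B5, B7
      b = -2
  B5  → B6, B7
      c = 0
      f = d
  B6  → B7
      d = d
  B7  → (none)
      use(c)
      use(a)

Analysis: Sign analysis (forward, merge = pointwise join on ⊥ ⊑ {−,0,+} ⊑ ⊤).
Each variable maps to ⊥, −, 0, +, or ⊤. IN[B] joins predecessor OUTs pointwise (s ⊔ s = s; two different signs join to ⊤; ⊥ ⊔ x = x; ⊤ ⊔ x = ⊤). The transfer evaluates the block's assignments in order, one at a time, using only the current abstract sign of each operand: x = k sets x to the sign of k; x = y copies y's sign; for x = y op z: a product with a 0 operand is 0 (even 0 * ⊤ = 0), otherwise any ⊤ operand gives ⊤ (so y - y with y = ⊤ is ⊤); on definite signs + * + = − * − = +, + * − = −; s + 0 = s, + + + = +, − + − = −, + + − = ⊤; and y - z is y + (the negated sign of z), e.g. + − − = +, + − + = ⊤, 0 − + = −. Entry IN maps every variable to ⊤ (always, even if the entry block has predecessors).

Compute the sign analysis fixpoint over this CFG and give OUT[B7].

Converged values:
  B0:  IN=(all ⊤)  OUT=(all ⊤)
  B1:  IN=(all ⊤)  OUT=(all ⊤)
  B2:  IN=(all ⊤)  OUT=(all ⊤)
  B3:  IN=(all ⊤)  OUT=(all ⊤)
  B4:  IN=(all ⊤)  OUT={b:-; rest ⊤}
  B5:  IN={b:-; rest ⊤}  OUT={b:-, c:0; rest ⊤}
  B6:  IN={b:-, c:0; rest ⊤}  OUT={b:-, c:0; rest ⊤}
  B7:  IN={b:-; rest ⊤}  OUT={b:-; rest ⊤}

Merge at B7: IN[B7] = OUT[B4] ⊔ OUT[B5] ⊔ OUT[B6] = {a: ⊤, b: -, c: ⊤, d: ⊤, e: ⊤, f: ⊤}
Applying B7's transfer function to that IN value gives OUT[B7] (row B7 above).

Answer: {a: ⊤, b: -, c: ⊤, d: ⊤, e: ⊤, f: ⊤}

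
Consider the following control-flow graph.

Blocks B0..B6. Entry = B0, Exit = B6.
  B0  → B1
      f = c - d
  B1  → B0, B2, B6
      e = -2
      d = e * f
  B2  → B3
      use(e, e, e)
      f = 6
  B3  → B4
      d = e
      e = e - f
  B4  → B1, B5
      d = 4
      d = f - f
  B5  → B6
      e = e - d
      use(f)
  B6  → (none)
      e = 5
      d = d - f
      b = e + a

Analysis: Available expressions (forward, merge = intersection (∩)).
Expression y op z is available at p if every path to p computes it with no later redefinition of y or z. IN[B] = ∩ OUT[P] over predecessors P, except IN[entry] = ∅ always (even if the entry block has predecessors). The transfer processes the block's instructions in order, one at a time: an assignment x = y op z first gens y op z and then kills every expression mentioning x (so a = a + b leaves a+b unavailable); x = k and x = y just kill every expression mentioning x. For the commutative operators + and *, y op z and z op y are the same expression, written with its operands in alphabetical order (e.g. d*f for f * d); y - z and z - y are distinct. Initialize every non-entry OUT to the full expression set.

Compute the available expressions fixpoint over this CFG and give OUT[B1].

Answer: {e*f}

Trace:
Fixpoint table:
  B0: | IN={} | OUT={c-d}
  B1: | IN={} | OUT={e*f}
  B2: | IN={e*f} | OUT={}
  B3: | IN={} | OUT={}
  B4: | IN={} | OUT={f-f}
  B5: | IN={f-f} | OUT={f-f}
  B6: | IN={} | OUT={a+e}

Merge at B1: IN[B1] = OUT[B0] ∩ OUT[B4] = {}
Applying B1's transfer function to that IN value gives OUT[B1] (row B1 above).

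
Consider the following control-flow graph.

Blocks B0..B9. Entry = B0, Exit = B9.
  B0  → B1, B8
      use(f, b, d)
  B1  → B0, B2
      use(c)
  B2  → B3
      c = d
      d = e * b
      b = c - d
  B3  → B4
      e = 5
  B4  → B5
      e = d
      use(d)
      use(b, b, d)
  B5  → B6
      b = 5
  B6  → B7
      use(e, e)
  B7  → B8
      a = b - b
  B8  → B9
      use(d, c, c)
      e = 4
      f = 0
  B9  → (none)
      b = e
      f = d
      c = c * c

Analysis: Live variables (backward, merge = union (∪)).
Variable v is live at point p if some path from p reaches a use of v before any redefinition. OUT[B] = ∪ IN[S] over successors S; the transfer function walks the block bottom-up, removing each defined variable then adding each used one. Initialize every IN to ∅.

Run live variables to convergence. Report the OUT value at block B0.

Converged values:
  B0:   IN={b, c, d, e, f}   OUT={b, c, d, e, f}
  B1:   IN={b, c, d, e, f}   OUT={b, c, d, e, f}
  B2:   IN={b, d, e}   OUT={b, c, d}
  B3:   IN={b, c, d}   OUT={b, c, d}
  B4:   IN={b, c, d}   OUT={c, d, e}
  B5:   IN={c, d, e}   OUT={b, c, d, e}
  B6:   IN={b, c, d, e}   OUT={b, c, d}
  B7:   IN={b, c, d}   OUT={c, d}
  B8:   IN={c, d}   OUT={c, d, e}
  B9:   IN={c, d, e}   OUT={}

Merge at B0: OUT[B0] = IN[B1] ⊔ IN[B8] = {b, c, d, e, f}

Answer: {b, c, d, e, f}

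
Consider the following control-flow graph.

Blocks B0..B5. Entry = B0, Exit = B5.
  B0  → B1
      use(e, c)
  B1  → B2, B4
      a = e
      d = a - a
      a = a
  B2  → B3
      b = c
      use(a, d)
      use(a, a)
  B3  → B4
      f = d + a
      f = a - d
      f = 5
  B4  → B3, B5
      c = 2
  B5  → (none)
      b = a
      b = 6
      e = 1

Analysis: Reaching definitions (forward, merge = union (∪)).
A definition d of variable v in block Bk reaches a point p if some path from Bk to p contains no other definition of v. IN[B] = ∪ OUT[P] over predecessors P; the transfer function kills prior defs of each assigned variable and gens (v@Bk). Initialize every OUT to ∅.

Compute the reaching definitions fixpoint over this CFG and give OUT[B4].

Fixpoint table:
  B0:   IN={}   OUT={}
  B1:   IN={}   OUT={a@B1, d@B1}
  B2:   IN={a@B1, d@B1}   OUT={a@B1, b@B2, d@B1}
  B3:   IN={a@B1, b@B2, c@B4, d@B1, f@B3}   OUT={a@B1, b@B2, c@B4, d@B1, f@B3}
  B4:   IN={a@B1, b@B2, c@B4, d@B1, f@B3}   OUT={a@B1, b@B2, c@B4, d@B1, f@B3}
  B5:   IN={a@B1, b@B2, c@B4, d@B1, f@B3}   OUT={a@B1, b@B5, c@B4, d@B1, e@B5, f@B3}

Merge at B4: IN[B4] = OUT[B1] ⊔ OUT[B3] = {a@B1, b@B2, c@B4, d@B1, f@B3}
Applying B4's transfer function to that IN value gives OUT[B4] (row B4 above).

Answer: {a@B1, b@B2, c@B4, d@B1, f@B3}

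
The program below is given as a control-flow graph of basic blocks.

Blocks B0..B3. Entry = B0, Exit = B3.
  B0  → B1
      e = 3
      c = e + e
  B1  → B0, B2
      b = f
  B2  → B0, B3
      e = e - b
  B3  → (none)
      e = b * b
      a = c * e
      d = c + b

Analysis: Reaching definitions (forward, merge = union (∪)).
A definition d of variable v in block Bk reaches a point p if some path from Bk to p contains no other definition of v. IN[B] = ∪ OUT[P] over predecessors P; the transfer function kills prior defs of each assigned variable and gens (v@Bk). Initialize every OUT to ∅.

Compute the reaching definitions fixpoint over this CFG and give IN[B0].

Answer: {b@B1, c@B0, e@B0, e@B2}

Derivation:
Per-block solution:
  B0:  IN={b@B1, c@B0, e@B0, e@B2}  OUT={b@B1, c@B0, e@B0}
  B1:  IN={b@B1, c@B0, e@B0}  OUT={b@B1, c@B0, e@B0}
  B2:  IN={b@B1, c@B0, e@B0}  OUT={b@B1, c@B0, e@B2}
  B3:  IN={b@B1, c@B0, e@B2}  OUT={a@B3, b@B1, c@B0, d@B3, e@B3}

Merge at B0 (entry node, so the boundary value {} is joined with the incoming edge(s)): IN[B0] = {} ⊔ OUT[B1] ⊔ OUT[B2] = {b@B1, c@B0, e@B0, e@B2}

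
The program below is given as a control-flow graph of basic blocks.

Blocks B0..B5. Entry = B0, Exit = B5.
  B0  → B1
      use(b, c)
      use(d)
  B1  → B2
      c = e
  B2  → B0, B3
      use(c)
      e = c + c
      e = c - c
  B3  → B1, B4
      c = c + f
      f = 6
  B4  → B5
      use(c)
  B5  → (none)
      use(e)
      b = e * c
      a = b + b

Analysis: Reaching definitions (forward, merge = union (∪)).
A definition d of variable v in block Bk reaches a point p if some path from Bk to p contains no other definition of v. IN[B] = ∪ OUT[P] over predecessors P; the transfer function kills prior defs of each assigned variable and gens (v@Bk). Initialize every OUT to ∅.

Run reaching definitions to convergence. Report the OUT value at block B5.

Answer: {a@B5, b@B5, c@B3, e@B2, f@B3}

Trace:
Converged values:
  B0: | IN={c@B1, e@B2, f@B3} | OUT={c@B1, e@B2, f@B3}
  B1: | IN={c@B1, c@B3, e@B2, f@B3} | OUT={c@B1, e@B2, f@B3}
  B2: | IN={c@B1, e@B2, f@B3} | OUT={c@B1, e@B2, f@B3}
  B3: | IN={c@B1, e@B2, f@B3} | OUT={c@B3, e@B2, f@B3}
  B4: | IN={c@B3, e@B2, f@B3} | OUT={c@B3, e@B2, f@B3}
  B5: | IN={c@B3, e@B2, f@B3} | OUT={a@B5, b@B5, c@B3, e@B2, f@B3}

Merge at B5: IN[B5] = OUT[B4] = {c@B3, e@B2, f@B3}
Applying B5's transfer function to that IN value gives OUT[B5] (row B5 above).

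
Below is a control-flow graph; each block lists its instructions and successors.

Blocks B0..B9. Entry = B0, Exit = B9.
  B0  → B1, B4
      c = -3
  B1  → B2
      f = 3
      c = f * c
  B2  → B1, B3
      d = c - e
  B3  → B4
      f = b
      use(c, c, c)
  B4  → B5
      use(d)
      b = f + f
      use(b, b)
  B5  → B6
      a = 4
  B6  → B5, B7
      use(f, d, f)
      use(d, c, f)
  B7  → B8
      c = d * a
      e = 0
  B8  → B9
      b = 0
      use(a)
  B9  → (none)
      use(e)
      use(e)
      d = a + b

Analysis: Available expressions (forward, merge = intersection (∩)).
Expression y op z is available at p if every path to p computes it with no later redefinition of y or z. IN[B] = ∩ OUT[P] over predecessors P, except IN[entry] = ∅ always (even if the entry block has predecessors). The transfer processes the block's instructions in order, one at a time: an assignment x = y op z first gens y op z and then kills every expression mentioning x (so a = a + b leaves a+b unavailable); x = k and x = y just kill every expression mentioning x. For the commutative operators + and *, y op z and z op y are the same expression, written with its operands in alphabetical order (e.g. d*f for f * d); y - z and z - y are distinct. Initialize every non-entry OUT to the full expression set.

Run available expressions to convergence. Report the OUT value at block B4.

Converged values:
  B0:  IN={}  OUT={}
  B1:  IN={}  OUT={}
  B2:  IN={}  OUT={c-e}
  B3:  IN={c-e}  OUT={c-e}
  B4:  IN={}  OUT={f+f}
  B5:  IN={f+f}  OUT={f+f}
  B6:  IN={f+f}  OUT={f+f}
  B7:  IN={f+f}  OUT={a*d, f+f}
  B8:  IN={a*d, f+f}  OUT={a*d, f+f}
  B9:  IN={a*d, f+f}  OUT={a+b, f+f}

Merge at B4: IN[B4] = OUT[B0] ∩ OUT[B3] = {}
Applying B4's transfer function to that IN value gives OUT[B4] (row B4 above).

Answer: {f+f}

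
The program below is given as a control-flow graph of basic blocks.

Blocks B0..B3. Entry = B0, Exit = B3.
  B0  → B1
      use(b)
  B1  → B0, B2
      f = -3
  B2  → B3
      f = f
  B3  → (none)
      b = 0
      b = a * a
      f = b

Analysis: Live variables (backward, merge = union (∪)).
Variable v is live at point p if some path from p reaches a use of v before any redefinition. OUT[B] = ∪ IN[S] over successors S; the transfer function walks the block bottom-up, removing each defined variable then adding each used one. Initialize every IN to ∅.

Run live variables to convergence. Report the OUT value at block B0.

Converged values:
  B0: | IN={a, b} | OUT={a, b}
  B1: | IN={a, b} | OUT={a, b, f}
  B2: | IN={a, f} | OUT={a}
  B3: | IN={a} | OUT={}

Merge at B0: OUT[B0] = IN[B1] = {a, b}

Answer: {a, b}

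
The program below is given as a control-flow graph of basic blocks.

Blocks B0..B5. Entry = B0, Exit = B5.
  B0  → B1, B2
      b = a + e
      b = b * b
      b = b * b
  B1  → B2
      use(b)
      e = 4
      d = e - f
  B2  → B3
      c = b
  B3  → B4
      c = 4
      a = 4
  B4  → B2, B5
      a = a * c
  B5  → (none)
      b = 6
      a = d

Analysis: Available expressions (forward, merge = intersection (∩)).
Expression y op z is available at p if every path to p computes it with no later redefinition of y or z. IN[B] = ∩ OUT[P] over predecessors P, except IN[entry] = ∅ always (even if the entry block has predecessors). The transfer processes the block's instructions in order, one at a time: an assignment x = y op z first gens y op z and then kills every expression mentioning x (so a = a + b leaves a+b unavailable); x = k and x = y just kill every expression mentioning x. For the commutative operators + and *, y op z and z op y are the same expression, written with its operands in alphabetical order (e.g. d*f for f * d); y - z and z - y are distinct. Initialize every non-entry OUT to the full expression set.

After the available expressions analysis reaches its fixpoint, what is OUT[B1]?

Fixpoint table:
  B0:   IN={}   OUT={a+e}
  B1:   IN={a+e}   OUT={e-f}
  B2:   IN={}   OUT={}
  B3:   IN={}   OUT={}
  B4:   IN={}   OUT={}
  B5:   IN={}   OUT={}

Merge at B1: IN[B1] = OUT[B0] = {a+e}
Applying B1's transfer function to that IN value gives OUT[B1] (row B1 above).

Answer: {e-f}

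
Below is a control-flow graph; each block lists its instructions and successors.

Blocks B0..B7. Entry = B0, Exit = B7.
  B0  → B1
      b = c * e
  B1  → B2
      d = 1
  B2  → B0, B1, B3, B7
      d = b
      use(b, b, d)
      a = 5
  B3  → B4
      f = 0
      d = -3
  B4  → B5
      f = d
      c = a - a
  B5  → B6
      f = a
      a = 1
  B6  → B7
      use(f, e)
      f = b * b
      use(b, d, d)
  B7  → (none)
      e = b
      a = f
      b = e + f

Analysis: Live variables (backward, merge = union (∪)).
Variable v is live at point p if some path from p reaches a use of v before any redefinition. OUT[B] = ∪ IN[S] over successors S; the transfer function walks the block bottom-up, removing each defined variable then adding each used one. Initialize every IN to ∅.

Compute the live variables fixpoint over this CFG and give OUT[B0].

Answer: {b, c, e, f}

Derivation:
Converged values:
  B0:  IN={c, e, f}  OUT={b, c, e, f}
  B1:  IN={b, c, e, f}  OUT={b, c, e, f}
  B2:  IN={b, c, e, f}  OUT={a, b, c, e, f}
  B3:  IN={a, b, e}  OUT={a, b, d, e}
  B4:  IN={a, b, d, e}  OUT={a, b, d, e}
  B5:  IN={a, b, d, e}  OUT={b, d, e, f}
  B6:  IN={b, d, e, f}  OUT={b, f}
  B7:  IN={b, f}  OUT={}

Merge at B0: OUT[B0] = IN[B1] = {b, c, e, f}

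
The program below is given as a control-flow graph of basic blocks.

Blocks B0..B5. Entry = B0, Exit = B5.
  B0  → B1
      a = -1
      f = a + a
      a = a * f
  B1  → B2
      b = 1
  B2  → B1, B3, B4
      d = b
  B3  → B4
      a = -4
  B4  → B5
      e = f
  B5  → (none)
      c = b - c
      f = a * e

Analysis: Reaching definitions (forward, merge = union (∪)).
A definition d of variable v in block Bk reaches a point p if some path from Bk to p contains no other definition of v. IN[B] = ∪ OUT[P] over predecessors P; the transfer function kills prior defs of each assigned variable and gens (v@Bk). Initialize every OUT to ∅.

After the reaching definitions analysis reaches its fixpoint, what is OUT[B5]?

Per-block solution:
  B0:   IN={}   OUT={a@B0, f@B0}
  B1:   IN={a@B0, b@B1, d@B2, f@B0}   OUT={a@B0, b@B1, d@B2, f@B0}
  B2:   IN={a@B0, b@B1, d@B2, f@B0}   OUT={a@B0, b@B1, d@B2, f@B0}
  B3:   IN={a@B0, b@B1, d@B2, f@B0}   OUT={a@B3, b@B1, d@B2, f@B0}
  B4:   IN={a@B0, a@B3, b@B1, d@B2, f@B0}   OUT={a@B0, a@B3, b@B1, d@B2, e@B4, f@B0}
  B5:   IN={a@B0, a@B3, b@B1, d@B2, e@B4, f@B0}   OUT={a@B0, a@B3, b@B1, c@B5, d@B2, e@B4, f@B5}

Merge at B5: IN[B5] = OUT[B4] = {a@B0, a@B3, b@B1, d@B2, e@B4, f@B0}
Applying B5's transfer function to that IN value gives OUT[B5] (row B5 above).

Answer: {a@B0, a@B3, b@B1, c@B5, d@B2, e@B4, f@B5}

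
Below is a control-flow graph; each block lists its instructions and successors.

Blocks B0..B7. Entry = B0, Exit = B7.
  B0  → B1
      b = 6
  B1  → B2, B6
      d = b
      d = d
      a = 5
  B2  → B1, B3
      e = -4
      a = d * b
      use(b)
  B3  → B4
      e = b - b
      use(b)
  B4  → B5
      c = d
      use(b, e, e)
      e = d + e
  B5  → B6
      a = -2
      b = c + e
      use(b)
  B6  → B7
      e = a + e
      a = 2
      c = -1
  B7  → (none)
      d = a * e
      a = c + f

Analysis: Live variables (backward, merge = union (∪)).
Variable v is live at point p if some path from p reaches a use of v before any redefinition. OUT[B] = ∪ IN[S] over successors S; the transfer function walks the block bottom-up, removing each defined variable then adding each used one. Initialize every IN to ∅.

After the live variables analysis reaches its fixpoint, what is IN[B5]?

Converged values:
  B0: | IN={e, f} | OUT={b, e, f}
  B1: | IN={b, e, f} | OUT={a, b, d, e, f}
  B2: | IN={b, d, f} | OUT={b, d, e, f}
  B3: | IN={b, d, f} | OUT={b, d, e, f}
  B4: | IN={b, d, e, f} | OUT={c, e, f}
  B5: | IN={c, e, f} | OUT={a, e, f}
  B6: | IN={a, e, f} | OUT={a, c, e, f}
  B7: | IN={a, c, e, f} | OUT={}

Merge at B5: OUT[B5] = IN[B6] = {a, e, f}
Applying B5's transfer function to that OUT value gives IN[B5] (row B5 above).

Answer: {c, e, f}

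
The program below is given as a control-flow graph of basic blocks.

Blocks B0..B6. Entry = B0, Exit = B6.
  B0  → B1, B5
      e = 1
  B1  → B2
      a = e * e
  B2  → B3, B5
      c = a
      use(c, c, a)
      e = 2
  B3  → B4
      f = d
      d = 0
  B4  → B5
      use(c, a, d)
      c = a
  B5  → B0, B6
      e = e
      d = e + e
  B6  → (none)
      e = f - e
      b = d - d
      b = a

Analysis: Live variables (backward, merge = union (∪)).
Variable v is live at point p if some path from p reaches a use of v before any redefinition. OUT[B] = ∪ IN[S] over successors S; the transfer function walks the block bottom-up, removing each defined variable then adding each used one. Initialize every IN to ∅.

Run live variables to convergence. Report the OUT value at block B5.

Per-block solution:
  B0: | IN={a, d, f} | OUT={a, d, e, f}
  B1: | IN={d, e, f} | OUT={a, d, f}
  B2: | IN={a, d, f} | OUT={a, c, d, e, f}
  B3: | IN={a, c, d, e} | OUT={a, c, d, e, f}
  B4: | IN={a, c, d, e, f} | OUT={a, e, f}
  B5: | IN={a, e, f} | OUT={a, d, e, f}
  B6: | IN={a, d, e, f} | OUT={}

Merge at B5: OUT[B5] = IN[B0] ⊔ IN[B6] = {a, d, e, f}

Answer: {a, d, e, f}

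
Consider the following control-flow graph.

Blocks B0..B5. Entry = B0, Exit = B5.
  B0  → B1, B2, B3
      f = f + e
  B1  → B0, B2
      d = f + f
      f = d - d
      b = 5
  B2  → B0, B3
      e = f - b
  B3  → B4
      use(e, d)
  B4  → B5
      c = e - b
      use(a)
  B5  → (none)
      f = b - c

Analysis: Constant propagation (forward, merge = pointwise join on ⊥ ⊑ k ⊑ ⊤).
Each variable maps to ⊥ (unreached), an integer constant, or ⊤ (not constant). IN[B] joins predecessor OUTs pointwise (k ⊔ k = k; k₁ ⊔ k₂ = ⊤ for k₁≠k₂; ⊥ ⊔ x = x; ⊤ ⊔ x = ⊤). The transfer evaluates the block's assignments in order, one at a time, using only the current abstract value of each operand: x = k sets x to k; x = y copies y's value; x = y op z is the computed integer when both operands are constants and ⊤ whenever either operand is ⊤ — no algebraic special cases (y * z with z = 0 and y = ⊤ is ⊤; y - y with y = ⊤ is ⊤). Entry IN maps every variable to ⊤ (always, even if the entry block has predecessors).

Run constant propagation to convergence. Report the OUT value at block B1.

Answer: {a: ⊤, b: 5, c: ⊤, d: ⊤, e: ⊤, f: ⊤}

Working:
Converged values:
  B0: | IN=(all ⊤) | OUT=(all ⊤)
  B1: | IN=(all ⊤) | OUT={b:5; rest ⊤}
  B2: | IN=(all ⊤) | OUT=(all ⊤)
  B3: | IN=(all ⊤) | OUT=(all ⊤)
  B4: | IN=(all ⊤) | OUT=(all ⊤)
  B5: | IN=(all ⊤) | OUT=(all ⊤)

Merge at B1: IN[B1] = OUT[B0] = {a: ⊤, b: ⊤, c: ⊤, d: ⊤, e: ⊤, f: ⊤}
Applying B1's transfer function to that IN value gives OUT[B1] (row B1 above).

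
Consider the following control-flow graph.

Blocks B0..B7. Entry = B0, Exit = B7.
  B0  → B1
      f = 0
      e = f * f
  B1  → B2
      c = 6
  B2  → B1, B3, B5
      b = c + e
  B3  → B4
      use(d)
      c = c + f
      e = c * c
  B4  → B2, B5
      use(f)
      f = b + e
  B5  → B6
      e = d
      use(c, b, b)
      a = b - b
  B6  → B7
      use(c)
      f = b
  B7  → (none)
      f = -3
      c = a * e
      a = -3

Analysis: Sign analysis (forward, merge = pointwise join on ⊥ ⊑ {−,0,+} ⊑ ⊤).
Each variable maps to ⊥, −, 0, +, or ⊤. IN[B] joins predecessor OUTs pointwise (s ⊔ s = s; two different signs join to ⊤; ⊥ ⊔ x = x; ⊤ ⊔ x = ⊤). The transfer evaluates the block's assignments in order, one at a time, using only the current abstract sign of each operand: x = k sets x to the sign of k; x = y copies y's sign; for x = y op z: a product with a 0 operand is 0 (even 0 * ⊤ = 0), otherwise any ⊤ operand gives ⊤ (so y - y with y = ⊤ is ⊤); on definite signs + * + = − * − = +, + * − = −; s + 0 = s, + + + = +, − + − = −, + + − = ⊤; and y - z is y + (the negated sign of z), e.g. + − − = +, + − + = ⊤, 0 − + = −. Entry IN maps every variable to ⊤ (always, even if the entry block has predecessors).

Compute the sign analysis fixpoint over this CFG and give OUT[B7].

Fixpoint table:
  B0:   IN=(all ⊤)   OUT={e:0, f:0; rest ⊤}
  B1:   IN=(all ⊤)   OUT={c:+; rest ⊤}
  B2:   IN=(all ⊤)   OUT=(all ⊤)
  B3:   IN=(all ⊤)   OUT=(all ⊤)
  B4:   IN=(all ⊤)   OUT=(all ⊤)
  B5:   IN=(all ⊤)   OUT=(all ⊤)
  B6:   IN=(all ⊤)   OUT=(all ⊤)
  B7:   IN=(all ⊤)   OUT={a:-, f:-; rest ⊤}

Merge at B7: IN[B7] = OUT[B6] = {a: ⊤, b: ⊤, c: ⊤, d: ⊤, e: ⊤, f: ⊤}
Applying B7's transfer function to that IN value gives OUT[B7] (row B7 above).

Answer: {a: -, b: ⊤, c: ⊤, d: ⊤, e: ⊤, f: -}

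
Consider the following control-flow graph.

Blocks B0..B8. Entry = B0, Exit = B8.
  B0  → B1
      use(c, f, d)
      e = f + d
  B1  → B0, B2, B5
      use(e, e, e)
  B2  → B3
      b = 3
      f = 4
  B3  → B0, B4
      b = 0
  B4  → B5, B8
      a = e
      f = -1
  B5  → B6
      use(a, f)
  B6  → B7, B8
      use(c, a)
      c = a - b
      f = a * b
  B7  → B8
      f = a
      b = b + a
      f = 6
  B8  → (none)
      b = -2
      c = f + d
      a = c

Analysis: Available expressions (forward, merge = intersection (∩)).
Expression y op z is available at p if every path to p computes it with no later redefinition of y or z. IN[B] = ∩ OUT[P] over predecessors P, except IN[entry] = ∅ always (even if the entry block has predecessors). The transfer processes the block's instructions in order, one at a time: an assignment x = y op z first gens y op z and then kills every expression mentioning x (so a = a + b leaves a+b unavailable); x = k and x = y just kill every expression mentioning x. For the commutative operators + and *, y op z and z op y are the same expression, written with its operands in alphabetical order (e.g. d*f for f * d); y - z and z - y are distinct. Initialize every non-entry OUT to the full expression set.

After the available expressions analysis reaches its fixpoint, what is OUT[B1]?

Per-block solution:
  B0:  IN={}  OUT={d+f}
  B1:  IN={d+f}  OUT={d+f}
  B2:  IN={d+f}  OUT={}
  B3:  IN={}  OUT={}
  B4:  IN={}  OUT={}
  B5:  IN={}  OUT={}
  B6:  IN={}  OUT={a*b, a-b}
  B7:  IN={a*b, a-b}  OUT={}
  B8:  IN={}  OUT={d+f}

Merge at B1: IN[B1] = OUT[B0] = {d+f}
Applying B1's transfer function to that IN value gives OUT[B1] (row B1 above).

Answer: {d+f}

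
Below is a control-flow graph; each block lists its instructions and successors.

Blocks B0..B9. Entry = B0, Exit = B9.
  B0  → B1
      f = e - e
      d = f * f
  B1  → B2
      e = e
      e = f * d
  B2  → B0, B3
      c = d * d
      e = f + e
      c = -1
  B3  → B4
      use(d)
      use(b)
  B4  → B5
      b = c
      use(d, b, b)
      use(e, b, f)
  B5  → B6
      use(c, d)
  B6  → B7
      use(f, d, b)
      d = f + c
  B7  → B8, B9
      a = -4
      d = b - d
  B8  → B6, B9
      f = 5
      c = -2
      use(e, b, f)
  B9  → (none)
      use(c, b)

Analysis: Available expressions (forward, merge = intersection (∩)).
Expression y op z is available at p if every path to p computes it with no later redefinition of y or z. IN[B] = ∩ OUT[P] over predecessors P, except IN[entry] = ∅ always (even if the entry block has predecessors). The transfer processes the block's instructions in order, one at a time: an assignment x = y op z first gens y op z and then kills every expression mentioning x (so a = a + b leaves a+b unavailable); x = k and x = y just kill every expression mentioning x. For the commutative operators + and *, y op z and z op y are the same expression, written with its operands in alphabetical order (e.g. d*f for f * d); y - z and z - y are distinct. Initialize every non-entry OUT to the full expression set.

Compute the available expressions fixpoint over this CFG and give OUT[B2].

Answer: {d*d, d*f, f*f}

Working:
Fixpoint table:
  B0: | IN={} | OUT={e-e, f*f}
  B1: | IN={e-e, f*f} | OUT={d*f, f*f}
  B2: | IN={d*f, f*f} | OUT={d*d, d*f, f*f}
  B3: | IN={d*d, d*f, f*f} | OUT={d*d, d*f, f*f}
  B4: | IN={d*d, d*f, f*f} | OUT={d*d, d*f, f*f}
  B5: | IN={d*d, d*f, f*f} | OUT={d*d, d*f, f*f}
  B6: | IN={} | OUT={c+f}
  B7: | IN={c+f} | OUT={c+f}
  B8: | IN={c+f} | OUT={}
  B9: | IN={} | OUT={}

Merge at B2: IN[B2] = OUT[B1] = {d*f, f*f}
Applying B2's transfer function to that IN value gives OUT[B2] (row B2 above).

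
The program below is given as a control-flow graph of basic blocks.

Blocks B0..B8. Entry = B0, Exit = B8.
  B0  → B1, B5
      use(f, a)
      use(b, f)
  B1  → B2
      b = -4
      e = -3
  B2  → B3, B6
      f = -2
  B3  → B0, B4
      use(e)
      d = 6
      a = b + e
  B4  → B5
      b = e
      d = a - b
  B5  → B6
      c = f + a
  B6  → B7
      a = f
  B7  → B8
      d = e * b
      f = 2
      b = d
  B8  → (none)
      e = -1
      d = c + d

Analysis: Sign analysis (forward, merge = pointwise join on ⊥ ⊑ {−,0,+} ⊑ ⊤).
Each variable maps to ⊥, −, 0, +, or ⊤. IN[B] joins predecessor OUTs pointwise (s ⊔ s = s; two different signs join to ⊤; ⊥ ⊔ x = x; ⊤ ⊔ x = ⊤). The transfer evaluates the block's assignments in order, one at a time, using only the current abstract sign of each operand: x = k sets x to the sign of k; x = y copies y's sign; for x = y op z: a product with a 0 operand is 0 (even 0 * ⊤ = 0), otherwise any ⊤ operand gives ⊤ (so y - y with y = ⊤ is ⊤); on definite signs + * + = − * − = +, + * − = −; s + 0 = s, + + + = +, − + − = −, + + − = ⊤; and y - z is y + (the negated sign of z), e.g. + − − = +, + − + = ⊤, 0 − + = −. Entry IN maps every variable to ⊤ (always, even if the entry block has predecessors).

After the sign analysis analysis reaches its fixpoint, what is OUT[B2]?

Answer: {a: ⊤, b: -, c: ⊤, d: ⊤, e: -, f: -}

Trace:
Converged values:
  B0:   IN=(all ⊤)   OUT=(all ⊤)
  B1:   IN=(all ⊤)   OUT={b:-, e:-; rest ⊤}
  B2:   IN={b:-, e:-; rest ⊤}   OUT={b:-, e:-, f:-; rest ⊤}
  B3:   IN={b:-, e:-, f:-; rest ⊤}   OUT={a:-, b:-, d:+, e:-, f:-; rest ⊤}
  B4:   IN={a:-, b:-, d:+, e:-, f:-; rest ⊤}   OUT={a:-, b:-, e:-, f:-; rest ⊤}
  B5:   IN=(all ⊤)   OUT=(all ⊤)
  B6:   IN=(all ⊤)   OUT=(all ⊤)
  B7:   IN=(all ⊤)   OUT={f:+; rest ⊤}
  B8:   IN={f:+; rest ⊤}   OUT={e:-, f:+; rest ⊤}

Merge at B2: IN[B2] = OUT[B1] = {a: ⊤, b: -, c: ⊤, d: ⊤, e: -, f: ⊤}
Applying B2's transfer function to that IN value gives OUT[B2] (row B2 above).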